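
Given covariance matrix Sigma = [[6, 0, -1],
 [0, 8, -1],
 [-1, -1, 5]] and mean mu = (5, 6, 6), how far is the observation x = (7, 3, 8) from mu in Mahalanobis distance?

Step 1 — centre the observation: (x - mu) = (2, -3, 2).

Step 2 — invert Sigma (cofactor / det for 3×3, or solve directly):
  Sigma^{-1} = [[0.1726, 0.0044, 0.0354],
 [0.0044, 0.1283, 0.0265],
 [0.0354, 0.0265, 0.2124]].

Step 3 — form the quadratic (x - mu)^T · Sigma^{-1} · (x - mu):
  Sigma^{-1} · (x - mu) = (0.4027, -0.323, 0.4159).
  (x - mu)^T · [Sigma^{-1} · (x - mu)] = (2)·(0.4027) + (-3)·(-0.323) + (2)·(0.4159) = 2.6062.

Step 4 — take square root: d = √(2.6062) ≈ 1.6144.

d(x, mu) = √(2.6062) ≈ 1.6144


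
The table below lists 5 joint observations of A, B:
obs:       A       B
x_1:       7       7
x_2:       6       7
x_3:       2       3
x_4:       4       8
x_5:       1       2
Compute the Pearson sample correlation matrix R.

Step 1 — column means:
  mean(A) = (7 + 6 + 2 + 4 + 1) / 5 = 20/5 = 4
  mean(B) = (7 + 7 + 3 + 8 + 2) / 5 = 27/5 = 5.4

Step 2 — sample variances and covariances s[i,j] = (1/(n-1)) · Σ_k (x_{k,i} - mean_i) · (x_{k,j} - mean_j), with n-1 = 4:
  s[A,A] = ((3)·(3) + (2)·(2) + (-2)·(-2) + (0)·(0) + (-3)·(-3)) / 4 = 26/4 = 6.5
  s[A,B] = ((3)·(1.6) + (2)·(1.6) + (-2)·(-2.4) + (0)·(2.6) + (-3)·(-3.4)) / 4 = 23/4 = 5.75
  s[B,B] = ((1.6)·(1.6) + (1.6)·(1.6) + (-2.4)·(-2.4) + (2.6)·(2.6) + (-3.4)·(-3.4)) / 4 = 29.2/4 = 7.3
  Sample standard deviations s_i = √(s[i,i]):
  s(A) = √(6.5) = 2.5495
  s(B) = √(7.3) = 2.7019

Step 3 — r_{ij} = s_{ij} / (s_i · s_j):
  r[A,A] = 1 (diagonal).
  r[A,B] = 5.75 / (2.5495 · 2.7019) = 5.75 / 6.8884 = 0.8347
  r[B,B] = 1 (diagonal).

R is symmetric with unit diagonal. Assembling:

R = [[1, 0.8347],
 [0.8347, 1]]


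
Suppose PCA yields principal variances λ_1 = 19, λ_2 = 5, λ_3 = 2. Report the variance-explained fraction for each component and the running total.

Step 1 — total variance = trace(Sigma) = Σ λ_i = 19 + 5 + 2 = 26.

Step 2 — fraction explained by component i = λ_i / Σ λ:
  PC1: 19/26 = 0.7308
  PC2: 5/26 = 0.1923
  PC3: 2/26 = 0.0769

Step 3 — cumulative fraction after k components = (λ_1 + ... + λ_k) / Σ λ:
  k = 1: 19/26 = 0.7308
  k = 2: (19 + 5)/26 = 24/26 = 0.9231
  k = 3: (19 + 5 + 2)/26 = 26/26 = 1

Summary (fraction, with percent):

explained: PC1 0.7308 (73.08%), PC2 0.1923 (19.23%), PC3 0.0769 (7.69%);  cumulative: 0.7308, 0.9231, 1


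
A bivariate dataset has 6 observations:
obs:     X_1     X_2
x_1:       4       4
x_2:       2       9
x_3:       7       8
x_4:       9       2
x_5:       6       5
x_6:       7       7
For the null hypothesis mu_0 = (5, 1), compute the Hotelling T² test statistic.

Step 1 — sample mean vector:
  mean(X_1) = (4 + 2 + 7 + 9 + 6 + 7) / 6 = 35/6 = 5.8333
  mean(X_2) = (4 + 9 + 8 + 2 + 5 + 7) / 6 = 35/6 = 5.8333
  x̄ = (5.8333, 5.8333),  deviation x̄ - mu_0 = (5.8333, 5.8333) - (5, 1) = (0.8333, 4.8333).

Step 2 — sample covariance matrix, S[i,j] = (1/(n-1)) · Σ_k (x_{k,i} - mean_i) · (x_{k,j} - mean_j), divisor n-1 = 5:
  S[X_1,X_1] = ((-1.8333)·(-1.8333) + (-3.8333)·(-3.8333) + (1.1667)·(1.1667) + (3.1667)·(3.1667) + (0.1667)·(0.1667) + (1.1667)·(1.1667)) / 5 = 30.8333/5 = 6.1667
  S[X_1,X_2] = ((-1.8333)·(-1.8333) + (-3.8333)·(3.1667) + (1.1667)·(2.1667) + (3.1667)·(-3.8333) + (0.1667)·(-0.8333) + (1.1667)·(1.1667)) / 5 = -17.1667/5 = -3.4333
  S[X_2,X_2] = ((-1.8333)·(-1.8333) + (3.1667)·(3.1667) + (2.1667)·(2.1667) + (-3.8333)·(-3.8333) + (-0.8333)·(-0.8333) + (1.1667)·(1.1667)) / 5 = 34.8333/5 = 6.9667
  S = [[6.1667, -3.4333],
 [-3.4333, 6.9667]].

Step 3 — invert S. det(S) = 6.1667·6.9667 - (-3.4333)² = 31.1733.
  S^{-1} = (1/det) · [[d, -b], [-b, a]] = [[0.2235, 0.1101],
 [0.1101, 0.1978]].

Step 4 — quadratic form (x̄ - mu_0)^T · S^{-1} · (x̄ - mu_0):
  S^{-1} · (x̄ - mu_0) = (0.7186, 1.0479),
  (x̄ - mu_0)^T · [...] = (0.8333)·(0.7186) + (4.8333)·(1.0479) = 5.6637.

Step 5 — scale by n: T² = 6 · 5.6637 = 33.982.

T² ≈ 33.982


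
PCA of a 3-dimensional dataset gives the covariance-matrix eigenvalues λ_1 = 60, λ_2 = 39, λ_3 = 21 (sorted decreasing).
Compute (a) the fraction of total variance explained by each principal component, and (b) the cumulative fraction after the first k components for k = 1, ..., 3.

Step 1 — total variance = trace(Sigma) = Σ λ_i = 60 + 39 + 21 = 120.

Step 2 — fraction explained by component i = λ_i / Σ λ:
  PC1: 60/120 = 0.5
  PC2: 39/120 = 0.325
  PC3: 21/120 = 0.175

Step 3 — cumulative fraction after k components = (λ_1 + ... + λ_k) / Σ λ:
  k = 1: 60/120 = 0.5
  k = 2: (60 + 39)/120 = 99/120 = 0.825
  k = 3: (60 + 39 + 21)/120 = 120/120 = 1

Summary (fraction, with percent):

explained: PC1 0.5 (50%), PC2 0.325 (32.5%), PC3 0.175 (17.5%);  cumulative: 0.5, 0.825, 1


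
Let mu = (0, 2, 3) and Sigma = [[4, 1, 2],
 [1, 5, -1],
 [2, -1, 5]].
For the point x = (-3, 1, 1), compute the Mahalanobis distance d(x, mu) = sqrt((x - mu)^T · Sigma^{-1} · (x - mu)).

Step 1 — centre the observation: (x - mu) = (-3, -1, -2).

Step 2 — invert Sigma (cofactor / det for 3×3, or solve directly):
  Sigma^{-1} = [[0.3582, -0.1045, -0.1642],
 [-0.1045, 0.2388, 0.0896],
 [-0.1642, 0.0896, 0.2836]].

Step 3 — form the quadratic (x - mu)^T · Sigma^{-1} · (x - mu):
  Sigma^{-1} · (x - mu) = (-0.6418, -0.1045, -0.1642).
  (x - mu)^T · [Sigma^{-1} · (x - mu)] = (-3)·(-0.6418) + (-1)·(-0.1045) + (-2)·(-0.1642) = 2.3582.

Step 4 — take square root: d = √(2.3582) ≈ 1.5356.

d(x, mu) = √(2.3582) ≈ 1.5356


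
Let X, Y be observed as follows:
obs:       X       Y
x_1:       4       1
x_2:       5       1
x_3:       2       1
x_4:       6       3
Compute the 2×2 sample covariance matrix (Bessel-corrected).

Step 1 — column means:
  mean(X) = (4 + 5 + 2 + 6) / 4 = 17/4 = 4.25
  mean(Y) = (1 + 1 + 1 + 3) / 4 = 6/4 = 1.5

Step 2 — sample covariance S[i,j] = (1/(n-1)) · Σ_k (x_{k,i} - mean_i) · (x_{k,j} - mean_j), with n-1 = 3.
  S[X,X] = ((-0.25)·(-0.25) + (0.75)·(0.75) + (-2.25)·(-2.25) + (1.75)·(1.75)) / 3 = 8.75/3 = 2.9167
  S[X,Y] = ((-0.25)·(-0.5) + (0.75)·(-0.5) + (-2.25)·(-0.5) + (1.75)·(1.5)) / 3 = 3.5/3 = 1.1667
  S[Y,Y] = ((-0.5)·(-0.5) + (-0.5)·(-0.5) + (-0.5)·(-0.5) + (1.5)·(1.5)) / 3 = 3/3 = 1

S is symmetric (S[j,i] = S[i,j]). Assembling:

S = [[2.9167, 1.1667],
 [1.1667, 1]]


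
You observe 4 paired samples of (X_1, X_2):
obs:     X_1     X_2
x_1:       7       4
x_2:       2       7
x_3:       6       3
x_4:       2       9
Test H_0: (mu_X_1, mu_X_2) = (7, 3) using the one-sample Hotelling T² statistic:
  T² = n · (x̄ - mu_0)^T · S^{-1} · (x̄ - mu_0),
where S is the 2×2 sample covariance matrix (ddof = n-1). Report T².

Step 1 — sample mean vector:
  mean(X_1) = (7 + 2 + 6 + 2) / 4 = 17/4 = 4.25
  mean(X_2) = (4 + 7 + 3 + 9) / 4 = 23/4 = 5.75
  x̄ = (4.25, 5.75),  deviation x̄ - mu_0 = (4.25, 5.75) - (7, 3) = (-2.75, 2.75).

Step 2 — sample covariance matrix, S[i,j] = (1/(n-1)) · Σ_k (x_{k,i} - mean_i) · (x_{k,j} - mean_j), divisor n-1 = 3:
  S[X_1,X_1] = ((2.75)·(2.75) + (-2.25)·(-2.25) + (1.75)·(1.75) + (-2.25)·(-2.25)) / 3 = 20.75/3 = 6.9167
  S[X_1,X_2] = ((2.75)·(-1.75) + (-2.25)·(1.25) + (1.75)·(-2.75) + (-2.25)·(3.25)) / 3 = -19.75/3 = -6.5833
  S[X_2,X_2] = ((-1.75)·(-1.75) + (1.25)·(1.25) + (-2.75)·(-2.75) + (3.25)·(3.25)) / 3 = 22.75/3 = 7.5833
  S = [[6.9167, -6.5833],
 [-6.5833, 7.5833]].

Step 3 — invert S. det(S) = 6.9167·7.5833 - (-6.5833)² = 9.1111.
  S^{-1} = (1/det) · [[d, -b], [-b, a]] = [[0.8323, 0.7226],
 [0.7226, 0.7591]].

Step 4 — quadratic form (x̄ - mu_0)^T · S^{-1} · (x̄ - mu_0):
  S^{-1} · (x̄ - mu_0) = (-0.3018, 0.1006),
  (x̄ - mu_0)^T · [...] = (-2.75)·(-0.3018) + (2.75)·(0.1006) = 1.1067.

Step 5 — scale by n: T² = 4 · 1.1067 = 4.4268.

T² ≈ 4.4268


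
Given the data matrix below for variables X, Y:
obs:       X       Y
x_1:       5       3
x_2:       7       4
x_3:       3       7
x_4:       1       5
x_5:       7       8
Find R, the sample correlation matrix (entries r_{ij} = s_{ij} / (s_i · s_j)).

Step 1 — column means:
  mean(X) = (5 + 7 + 3 + 1 + 7) / 5 = 23/5 = 4.6
  mean(Y) = (3 + 4 + 7 + 5 + 8) / 5 = 27/5 = 5.4

Step 2 — sample variances and covariances s[i,j] = (1/(n-1)) · Σ_k (x_{k,i} - mean_i) · (x_{k,j} - mean_j), with n-1 = 4:
  s[X,X] = ((0.4)·(0.4) + (2.4)·(2.4) + (-1.6)·(-1.6) + (-3.6)·(-3.6) + (2.4)·(2.4)) / 4 = 27.2/4 = 6.8
  s[X,Y] = ((0.4)·(-2.4) + (2.4)·(-1.4) + (-1.6)·(1.6) + (-3.6)·(-0.4) + (2.4)·(2.6)) / 4 = 0.8/4 = 0.2
  s[Y,Y] = ((-2.4)·(-2.4) + (-1.4)·(-1.4) + (1.6)·(1.6) + (-0.4)·(-0.4) + (2.6)·(2.6)) / 4 = 17.2/4 = 4.3
  Sample standard deviations s_i = √(s[i,i]):
  s(X) = √(6.8) = 2.6077
  s(Y) = √(4.3) = 2.0736

Step 3 — r_{ij} = s_{ij} / (s_i · s_j):
  r[X,X] = 1 (diagonal).
  r[X,Y] = 0.2 / (2.6077 · 2.0736) = 0.2 / 5.4074 = 0.037
  r[Y,Y] = 1 (diagonal).

R is symmetric with unit diagonal. Assembling:

R = [[1, 0.037],
 [0.037, 1]]


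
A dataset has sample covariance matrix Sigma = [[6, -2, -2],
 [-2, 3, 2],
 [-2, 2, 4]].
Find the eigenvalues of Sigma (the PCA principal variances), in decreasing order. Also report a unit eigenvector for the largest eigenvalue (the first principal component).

Step 1 — characteristic polynomial p(λ) = det(λI - Sigma) = λ³ - tr·λ² + c_1·λ - det, where tr = trace, c_1 = sum of the principal 2×2 minors, det = det(Sigma):
  tr = 6 + 3 + 4 = 13,
  c_1 = (6·3 - (-2)²) + (6·4 - (-2)²) + (3·4 - (2)²) = 14 + 20 + 8 = 42,
  det = 6·(3·4 - (2)²) - (-2)·((-2)·4 - (2)·(-2)) + (-2)·((-2)·(2) - 3·(-2)) = 6·(8) - (-2)·(-4) + (-2)·(2) = 36.
  So p(λ) = λ³ - 13λ² + 42λ - 36.
Step 2 — look for an integer root (rational root theorem: any rational root is an integer divisor of 36). Testing λ = 3:
  p(3) = 27 - 117 + 126 - 36 = 0  ✓
  Dividing out (λ - 3): p(λ) = (λ - 3)(λ² - 10λ + 12).
Step 3 — remaining eigenvalues from the quadratic λ² - 10λ + 12 = 0:
  Δ = 10² - 4·12 = 100 - 48 = 52,  λ = (10 ± √52)/2 = (10 ± 7.2111)/2 ≈ 8.6056 or 1.3944.
  Sorted: λ_1 = 8.6056,  λ_2 = 3,  λ_3 = 1.3944  (check: sum = 13 = tr ✓).

Step 4 — unit eigenvector for λ_1 ≈ 8.6056: v spans the null space of (Sigma - λ_1 I), whose rows are
  r_1 = (-2.6056, -2, -2),  r_2 = (-2, -5.6056, 2),  r_3 = (-2, 2, -4.6056).
  v is orthogonal to every row, so take v ∝ r_1 × r_2 = ((-2)·(2) - (-2)·(-5.6056), (-2)·(-2) - (-2.6056)·(2), (-2.6056)·(-5.6056) - (-2)·(-2)) ≈ (-15.2111, 9.2111, 10.6056).
  Rescale (multiply by -1 so the first nonzero entry is positive): u = (15.2111, -9.2111, -10.6056).
  ||u|| = √((15.2111)² + (-9.2111)² + (-10.6056)²) = √(428.6998) ≈ 20.7051,  v_1 = u/||u|| ≈ (0.7347, -0.4449, -0.5122) (||v_1|| = 1).

λ_1 = 8.6056,  λ_2 = 3,  λ_3 = 1.3944;  v_1 ≈ (0.7347, -0.4449, -0.5122)


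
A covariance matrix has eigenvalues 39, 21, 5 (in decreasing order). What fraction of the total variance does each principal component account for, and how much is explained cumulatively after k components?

Step 1 — total variance = trace(Sigma) = Σ λ_i = 39 + 21 + 5 = 65.

Step 2 — fraction explained by component i = λ_i / Σ λ:
  PC1: 39/65 = 0.6
  PC2: 21/65 = 0.3231
  PC3: 5/65 = 0.0769

Step 3 — cumulative fraction after k components = (λ_1 + ... + λ_k) / Σ λ:
  k = 1: 39/65 = 0.6
  k = 2: (39 + 21)/65 = 60/65 = 0.9231
  k = 3: (39 + 21 + 5)/65 = 65/65 = 1

Summary (fraction, with percent):

explained: PC1 0.6 (60%), PC2 0.3231 (32.31%), PC3 0.0769 (7.69%);  cumulative: 0.6, 0.9231, 1


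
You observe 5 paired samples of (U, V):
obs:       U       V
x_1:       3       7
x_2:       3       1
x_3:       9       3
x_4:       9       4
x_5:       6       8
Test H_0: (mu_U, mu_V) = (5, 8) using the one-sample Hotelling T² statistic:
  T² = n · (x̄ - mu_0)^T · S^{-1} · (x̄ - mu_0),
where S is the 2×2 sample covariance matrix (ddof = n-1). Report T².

Step 1 — sample mean vector:
  mean(U) = (3 + 3 + 9 + 9 + 6) / 5 = 30/5 = 6
  mean(V) = (7 + 1 + 3 + 4 + 8) / 5 = 23/5 = 4.6
  x̄ = (6, 4.6),  deviation x̄ - mu_0 = (6, 4.6) - (5, 8) = (1, -3.4).

Step 2 — sample covariance matrix, S[i,j] = (1/(n-1)) · Σ_k (x_{k,i} - mean_i) · (x_{k,j} - mean_j), divisor n-1 = 4:
  S[U,U] = ((-3)·(-3) + (-3)·(-3) + (3)·(3) + (3)·(3) + (0)·(0)) / 4 = 36/4 = 9
  S[U,V] = ((-3)·(2.4) + (-3)·(-3.6) + (3)·(-1.6) + (3)·(-0.6) + (0)·(3.4)) / 4 = -3/4 = -0.75
  S[V,V] = ((2.4)·(2.4) + (-3.6)·(-3.6) + (-1.6)·(-1.6) + (-0.6)·(-0.6) + (3.4)·(3.4)) / 4 = 33.2/4 = 8.3
  S = [[9, -0.75],
 [-0.75, 8.3]].

Step 3 — invert S. det(S) = 9·8.3 - (-0.75)² = 74.1375.
  S^{-1} = (1/det) · [[d, -b], [-b, a]] = [[0.112, 0.0101],
 [0.0101, 0.1214]].

Step 4 — quadratic form (x̄ - mu_0)^T · S^{-1} · (x̄ - mu_0):
  S^{-1} · (x̄ - mu_0) = (0.0776, -0.4026),
  (x̄ - mu_0)^T · [...] = (1)·(0.0776) + (-3.4)·(-0.4026) = 1.4465.

Step 5 — scale by n: T² = 5 · 1.4465 = 7.2325.

T² ≈ 7.2325


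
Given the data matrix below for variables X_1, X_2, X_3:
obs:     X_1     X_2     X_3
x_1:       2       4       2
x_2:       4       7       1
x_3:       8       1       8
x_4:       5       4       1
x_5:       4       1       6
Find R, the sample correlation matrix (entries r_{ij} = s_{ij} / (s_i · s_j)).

Step 1 — column means:
  mean(X_1) = (2 + 4 + 8 + 5 + 4) / 5 = 23/5 = 4.6
  mean(X_2) = (4 + 7 + 1 + 4 + 1) / 5 = 17/5 = 3.4
  mean(X_3) = (2 + 1 + 8 + 1 + 6) / 5 = 18/5 = 3.6

Step 2 — sample variances and covariances s[i,j] = (1/(n-1)) · Σ_k (x_{k,i} - mean_i) · (x_{k,j} - mean_j), with n-1 = 4:
  s[X_1,X_1] = ((-2.6)·(-2.6) + (-0.6)·(-0.6) + (3.4)·(3.4) + (0.4)·(0.4) + (-0.6)·(-0.6)) / 4 = 19.2/4 = 4.8
  s[X_1,X_2] = ((-2.6)·(0.6) + (-0.6)·(3.6) + (3.4)·(-2.4) + (0.4)·(0.6) + (-0.6)·(-2.4)) / 4 = -10.2/4 = -2.55
  s[X_1,X_3] = ((-2.6)·(-1.6) + (-0.6)·(-2.6) + (3.4)·(4.4) + (0.4)·(-2.6) + (-0.6)·(2.4)) / 4 = 18.2/4 = 4.55
  s[X_2,X_2] = ((0.6)·(0.6) + (3.6)·(3.6) + (-2.4)·(-2.4) + (0.6)·(0.6) + (-2.4)·(-2.4)) / 4 = 25.2/4 = 6.3
  s[X_2,X_3] = ((0.6)·(-1.6) + (3.6)·(-2.6) + (-2.4)·(4.4) + (0.6)·(-2.6) + (-2.4)·(2.4)) / 4 = -28.2/4 = -7.05
  s[X_3,X_3] = ((-1.6)·(-1.6) + (-2.6)·(-2.6) + (4.4)·(4.4) + (-2.6)·(-2.6) + (2.4)·(2.4)) / 4 = 41.2/4 = 10.3
  Sample standard deviations s_i = √(s[i,i]):
  s(X_1) = √(4.8) = 2.1909
  s(X_2) = √(6.3) = 2.51
  s(X_3) = √(10.3) = 3.2094

Step 3 — r_{ij} = s_{ij} / (s_i · s_j):
  r[X_1,X_1] = 1 (diagonal).
  r[X_1,X_2] = -2.55 / (2.1909 · 2.51) = -2.55 / 5.4991 = -0.4637
  r[X_1,X_3] = 4.55 / (2.1909 · 3.2094) = 4.55 / 7.0314 = 0.6471
  r[X_2,X_2] = 1 (diagonal).
  r[X_2,X_3] = -7.05 / (2.51 · 3.2094) = -7.05 / 8.0554 = -0.8752
  r[X_3,X_3] = 1 (diagonal).

R is symmetric with unit diagonal. Assembling:

R = [[1, -0.4637, 0.6471],
 [-0.4637, 1, -0.8752],
 [0.6471, -0.8752, 1]]


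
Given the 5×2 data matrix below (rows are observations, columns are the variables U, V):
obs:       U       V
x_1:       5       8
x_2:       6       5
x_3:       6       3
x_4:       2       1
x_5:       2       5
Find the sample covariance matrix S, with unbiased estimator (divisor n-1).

Step 1 — column means:
  mean(U) = (5 + 6 + 6 + 2 + 2) / 5 = 21/5 = 4.2
  mean(V) = (8 + 5 + 3 + 1 + 5) / 5 = 22/5 = 4.4

Step 2 — sample covariance S[i,j] = (1/(n-1)) · Σ_k (x_{k,i} - mean_i) · (x_{k,j} - mean_j), with n-1 = 4.
  S[U,U] = ((0.8)·(0.8) + (1.8)·(1.8) + (1.8)·(1.8) + (-2.2)·(-2.2) + (-2.2)·(-2.2)) / 4 = 16.8/4 = 4.2
  S[U,V] = ((0.8)·(3.6) + (1.8)·(0.6) + (1.8)·(-1.4) + (-2.2)·(-3.4) + (-2.2)·(0.6)) / 4 = 7.6/4 = 1.9
  S[V,V] = ((3.6)·(3.6) + (0.6)·(0.6) + (-1.4)·(-1.4) + (-3.4)·(-3.4) + (0.6)·(0.6)) / 4 = 27.2/4 = 6.8

S is symmetric (S[j,i] = S[i,j]). Assembling:

S = [[4.2, 1.9],
 [1.9, 6.8]]


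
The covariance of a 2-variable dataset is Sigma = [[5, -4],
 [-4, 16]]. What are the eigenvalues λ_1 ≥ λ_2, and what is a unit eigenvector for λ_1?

Step 1 — characteristic polynomial of 2×2 Sigma:
  det(Sigma - λI) = λ² - trace · λ + det = 0.
  trace = 5 + 16 = 21, det = 5·16 - (-4)² = 64.
Step 2 — discriminant:
  Δ = trace² - 4·det = 441 - 256 = 185.
Step 3 — eigenvalues:
  λ = (trace ± √Δ)/2 = (21 ± 13.6015)/2,
  λ_1 = 17.3007,  λ_2 = 3.6993.

Step 4 — unit eigenvector for λ_1: solve (Sigma - λ_1 I)v = 0. First row:
  (5 - 17.3007)·v_x + (-4)·v_y = 0, i.e. (-12.3007)·v_x + (-4)·v_y = 0,
  so v ∝ (b, λ_1 - a) = (-4, 12.3007); multiply by -1 so the first entry is positive: u = (4, -12.3007).
  ||u|| = √((4)² + (-12.3007)²) = √(167.3081) ≈ 12.9348,
  v_1 = u/||u|| ≈ (0.3092, -0.951) (||v_1|| = 1).

λ_1 = 17.3007,  λ_2 = 3.6993;  v_1 ≈ (0.3092, -0.951)


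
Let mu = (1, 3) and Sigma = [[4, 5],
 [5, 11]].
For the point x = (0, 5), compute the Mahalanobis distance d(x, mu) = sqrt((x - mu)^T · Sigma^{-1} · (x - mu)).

Step 1 — centre the observation: (x - mu) = (-1, 2).

Step 2 — invert Sigma. det(Sigma) = 4·11 - (5)² = 19.
  Sigma^{-1} = (1/det) · [[d, -b], [-b, a]] = [[0.5789, -0.2632],
 [-0.2632, 0.2105]].

Step 3 — form the quadratic (x - mu)^T · Sigma^{-1} · (x - mu):
  Sigma^{-1} · (x - mu) = (-1.1053, 0.6842).
  (x - mu)^T · [Sigma^{-1} · (x - mu)] = (-1)·(-1.1053) + (2)·(0.6842) = 2.4737.

Step 4 — take square root: d = √(2.4737) ≈ 1.5728.

d(x, mu) = √(2.4737) ≈ 1.5728


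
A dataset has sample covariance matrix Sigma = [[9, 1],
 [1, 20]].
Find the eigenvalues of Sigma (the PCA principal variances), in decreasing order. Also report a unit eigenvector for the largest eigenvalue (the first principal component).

Step 1 — characteristic polynomial of 2×2 Sigma:
  det(Sigma - λI) = λ² - trace · λ + det = 0.
  trace = 9 + 20 = 29, det = 9·20 - (1)² = 179.
Step 2 — discriminant:
  Δ = trace² - 4·det = 841 - 716 = 125.
Step 3 — eigenvalues:
  λ = (trace ± √Δ)/2 = (29 ± 11.1803)/2,
  λ_1 = 20.0902,  λ_2 = 8.9098.

Step 4 — unit eigenvector for λ_1: solve (Sigma - λ_1 I)v = 0. First row:
  (9 - 20.0902)·v_x + (1)·v_y = 0, i.e. (-11.0902)·v_x + (1)·v_y = 0,
  so v ∝ (b, λ_1 - a) = (1, 11.0902) = u.
  ||u|| = √((1)² + (11.0902)²) = √(123.9919) ≈ 11.1352,
  v_1 = u/||u|| ≈ (0.0898, 0.996) (||v_1|| = 1).

λ_1 = 20.0902,  λ_2 = 8.9098;  v_1 ≈ (0.0898, 0.996)


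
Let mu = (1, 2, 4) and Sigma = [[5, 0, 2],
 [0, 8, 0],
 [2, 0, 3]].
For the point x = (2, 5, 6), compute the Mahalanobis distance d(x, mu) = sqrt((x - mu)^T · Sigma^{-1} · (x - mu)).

Step 1 — centre the observation: (x - mu) = (1, 3, 2).

Step 2 — invert Sigma (cofactor / det for 3×3, or solve directly):
  Sigma^{-1} = [[0.2727, 0, -0.1818],
 [0, 0.125, 0],
 [-0.1818, 0, 0.4545]].

Step 3 — form the quadratic (x - mu)^T · Sigma^{-1} · (x - mu):
  Sigma^{-1} · (x - mu) = (-0.0909, 0.375, 0.7273).
  (x - mu)^T · [Sigma^{-1} · (x - mu)] = (1)·(-0.0909) + (3)·(0.375) + (2)·(0.7273) = 2.4886.

Step 4 — take square root: d = √(2.4886) ≈ 1.5775.

d(x, mu) = √(2.4886) ≈ 1.5775


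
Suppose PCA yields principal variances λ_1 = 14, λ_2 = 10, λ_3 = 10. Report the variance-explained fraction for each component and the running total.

Step 1 — total variance = trace(Sigma) = Σ λ_i = 14 + 10 + 10 = 34.

Step 2 — fraction explained by component i = λ_i / Σ λ:
  PC1: 14/34 = 0.4118
  PC2: 10/34 = 0.2941
  PC3: 10/34 = 0.2941

Step 3 — cumulative fraction after k components = (λ_1 + ... + λ_k) / Σ λ:
  k = 1: 14/34 = 0.4118
  k = 2: (14 + 10)/34 = 24/34 = 0.7059
  k = 3: (14 + 10 + 10)/34 = 34/34 = 1

Summary (fraction, with percent):

explained: PC1 0.4118 (41.18%), PC2 0.2941 (29.41%), PC3 0.2941 (29.41%);  cumulative: 0.4118, 0.7059, 1


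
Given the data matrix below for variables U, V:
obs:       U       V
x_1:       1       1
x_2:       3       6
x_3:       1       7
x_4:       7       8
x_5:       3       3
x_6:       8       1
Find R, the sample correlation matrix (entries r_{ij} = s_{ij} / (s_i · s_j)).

Step 1 — column means:
  mean(U) = (1 + 3 + 1 + 7 + 3 + 8) / 6 = 23/6 = 3.8333
  mean(V) = (1 + 6 + 7 + 8 + 3 + 1) / 6 = 26/6 = 4.3333

Step 2 — sample variances and covariances s[i,j] = (1/(n-1)) · Σ_k (x_{k,i} - mean_i) · (x_{k,j} - mean_j), with n-1 = 5:
  s[U,U] = ((-2.8333)·(-2.8333) + (-0.8333)·(-0.8333) + (-2.8333)·(-2.8333) + (3.1667)·(3.1667) + (-0.8333)·(-0.8333) + (4.1667)·(4.1667)) / 5 = 44.8333/5 = 8.9667
  s[U,V] = ((-2.8333)·(-3.3333) + (-0.8333)·(1.6667) + (-2.8333)·(2.6667) + (3.1667)·(3.6667) + (-0.8333)·(-1.3333) + (4.1667)·(-3.3333)) / 5 = -0.6667/5 = -0.1333
  s[V,V] = ((-3.3333)·(-3.3333) + (1.6667)·(1.6667) + (2.6667)·(2.6667) + (3.6667)·(3.6667) + (-1.3333)·(-1.3333) + (-3.3333)·(-3.3333)) / 5 = 47.3333/5 = 9.4667
  Sample standard deviations s_i = √(s[i,i]):
  s(U) = √(8.9667) = 2.9944
  s(V) = √(9.4667) = 3.0768

Step 3 — r_{ij} = s_{ij} / (s_i · s_j):
  r[U,U] = 1 (diagonal).
  r[U,V] = -0.1333 / (2.9944 · 3.0768) = -0.1333 / 9.2133 = -0.0145
  r[V,V] = 1 (diagonal).

R is symmetric with unit diagonal. Assembling:

R = [[1, -0.0145],
 [-0.0145, 1]]


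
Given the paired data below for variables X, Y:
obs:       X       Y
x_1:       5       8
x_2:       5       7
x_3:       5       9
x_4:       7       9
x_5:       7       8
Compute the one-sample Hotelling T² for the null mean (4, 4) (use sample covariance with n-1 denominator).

Step 1 — sample mean vector:
  mean(X) = (5 + 5 + 5 + 7 + 7) / 5 = 29/5 = 5.8
  mean(Y) = (8 + 7 + 9 + 9 + 8) / 5 = 41/5 = 8.2
  x̄ = (5.8, 8.2),  deviation x̄ - mu_0 = (5.8, 8.2) - (4, 4) = (1.8, 4.2).

Step 2 — sample covariance matrix, S[i,j] = (1/(n-1)) · Σ_k (x_{k,i} - mean_i) · (x_{k,j} - mean_j), divisor n-1 = 4:
  S[X,X] = ((-0.8)·(-0.8) + (-0.8)·(-0.8) + (-0.8)·(-0.8) + (1.2)·(1.2) + (1.2)·(1.2)) / 4 = 4.8/4 = 1.2
  S[X,Y] = ((-0.8)·(-0.2) + (-0.8)·(-1.2) + (-0.8)·(0.8) + (1.2)·(0.8) + (1.2)·(-0.2)) / 4 = 1.2/4 = 0.3
  S[Y,Y] = ((-0.2)·(-0.2) + (-1.2)·(-1.2) + (0.8)·(0.8) + (0.8)·(0.8) + (-0.2)·(-0.2)) / 4 = 2.8/4 = 0.7
  S = [[1.2, 0.3],
 [0.3, 0.7]].

Step 3 — invert S. det(S) = 1.2·0.7 - (0.3)² = 0.75.
  S^{-1} = (1/det) · [[d, -b], [-b, a]] = [[0.9333, -0.4],
 [-0.4, 1.6]].

Step 4 — quadratic form (x̄ - mu_0)^T · S^{-1} · (x̄ - mu_0):
  S^{-1} · (x̄ - mu_0) = (0, 6),
  (x̄ - mu_0)^T · [...] = (1.8)·(0) + (4.2)·(6) = 25.2.

Step 5 — scale by n: T² = 5 · 25.2 = 126.

T² ≈ 126


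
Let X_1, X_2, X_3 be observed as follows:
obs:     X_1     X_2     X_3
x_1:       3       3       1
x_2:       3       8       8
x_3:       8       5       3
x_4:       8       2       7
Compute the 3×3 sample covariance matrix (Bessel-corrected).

Step 1 — column means:
  mean(X_1) = (3 + 3 + 8 + 8) / 4 = 22/4 = 5.5
  mean(X_2) = (3 + 8 + 5 + 2) / 4 = 18/4 = 4.5
  mean(X_3) = (1 + 8 + 3 + 7) / 4 = 19/4 = 4.75

Step 2 — sample covariance S[i,j] = (1/(n-1)) · Σ_k (x_{k,i} - mean_i) · (x_{k,j} - mean_j), with n-1 = 3.
  S[X_1,X_1] = ((-2.5)·(-2.5) + (-2.5)·(-2.5) + (2.5)·(2.5) + (2.5)·(2.5)) / 3 = 25/3 = 8.3333
  S[X_1,X_2] = ((-2.5)·(-1.5) + (-2.5)·(3.5) + (2.5)·(0.5) + (2.5)·(-2.5)) / 3 = -10/3 = -3.3333
  S[X_1,X_3] = ((-2.5)·(-3.75) + (-2.5)·(3.25) + (2.5)·(-1.75) + (2.5)·(2.25)) / 3 = 2.5/3 = 0.8333
  S[X_2,X_2] = ((-1.5)·(-1.5) + (3.5)·(3.5) + (0.5)·(0.5) + (-2.5)·(-2.5)) / 3 = 21/3 = 7
  S[X_2,X_3] = ((-1.5)·(-3.75) + (3.5)·(3.25) + (0.5)·(-1.75) + (-2.5)·(2.25)) / 3 = 10.5/3 = 3.5
  S[X_3,X_3] = ((-3.75)·(-3.75) + (3.25)·(3.25) + (-1.75)·(-1.75) + (2.25)·(2.25)) / 3 = 32.75/3 = 10.9167

S is symmetric (S[j,i] = S[i,j]). Assembling:

S = [[8.3333, -3.3333, 0.8333],
 [-3.3333, 7, 3.5],
 [0.8333, 3.5, 10.9167]]


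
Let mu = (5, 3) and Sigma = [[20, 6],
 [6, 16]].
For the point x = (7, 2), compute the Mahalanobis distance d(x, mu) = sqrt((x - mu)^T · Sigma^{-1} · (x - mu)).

Step 1 — centre the observation: (x - mu) = (2, -1).

Step 2 — invert Sigma. det(Sigma) = 20·16 - (6)² = 284.
  Sigma^{-1} = (1/det) · [[d, -b], [-b, a]] = [[0.0563, -0.0211],
 [-0.0211, 0.0704]].

Step 3 — form the quadratic (x - mu)^T · Sigma^{-1} · (x - mu):
  Sigma^{-1} · (x - mu) = (0.1338, -0.1127).
  (x - mu)^T · [Sigma^{-1} · (x - mu)] = (2)·(0.1338) + (-1)·(-0.1127) = 0.3803.

Step 4 — take square root: d = √(0.3803) ≈ 0.6167.

d(x, mu) = √(0.3803) ≈ 0.6167


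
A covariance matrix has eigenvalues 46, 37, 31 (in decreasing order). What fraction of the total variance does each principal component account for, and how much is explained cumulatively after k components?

Step 1 — total variance = trace(Sigma) = Σ λ_i = 46 + 37 + 31 = 114.

Step 2 — fraction explained by component i = λ_i / Σ λ:
  PC1: 46/114 = 0.4035
  PC2: 37/114 = 0.3246
  PC3: 31/114 = 0.2719

Step 3 — cumulative fraction after k components = (λ_1 + ... + λ_k) / Σ λ:
  k = 1: 46/114 = 0.4035
  k = 2: (46 + 37)/114 = 83/114 = 0.7281
  k = 3: (46 + 37 + 31)/114 = 114/114 = 1

Summary (fraction, with percent):

explained: PC1 0.4035 (40.35%), PC2 0.3246 (32.46%), PC3 0.2719 (27.19%);  cumulative: 0.4035, 0.7281, 1


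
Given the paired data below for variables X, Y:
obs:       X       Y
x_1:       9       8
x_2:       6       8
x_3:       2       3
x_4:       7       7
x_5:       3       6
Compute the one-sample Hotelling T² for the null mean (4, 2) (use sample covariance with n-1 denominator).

Step 1 — sample mean vector:
  mean(X) = (9 + 6 + 2 + 7 + 3) / 5 = 27/5 = 5.4
  mean(Y) = (8 + 8 + 3 + 7 + 6) / 5 = 32/5 = 6.4
  x̄ = (5.4, 6.4),  deviation x̄ - mu_0 = (5.4, 6.4) - (4, 2) = (1.4, 4.4).

Step 2 — sample covariance matrix, S[i,j] = (1/(n-1)) · Σ_k (x_{k,i} - mean_i) · (x_{k,j} - mean_j), divisor n-1 = 4:
  S[X,X] = ((3.6)·(3.6) + (0.6)·(0.6) + (-3.4)·(-3.4) + (1.6)·(1.6) + (-2.4)·(-2.4)) / 4 = 33.2/4 = 8.3
  S[X,Y] = ((3.6)·(1.6) + (0.6)·(1.6) + (-3.4)·(-3.4) + (1.6)·(0.6) + (-2.4)·(-0.4)) / 4 = 20.2/4 = 5.05
  S[Y,Y] = ((1.6)·(1.6) + (1.6)·(1.6) + (-3.4)·(-3.4) + (0.6)·(0.6) + (-0.4)·(-0.4)) / 4 = 17.2/4 = 4.3
  S = [[8.3, 5.05],
 [5.05, 4.3]].

Step 3 — invert S. det(S) = 8.3·4.3 - (5.05)² = 10.1875.
  S^{-1} = (1/det) · [[d, -b], [-b, a]] = [[0.4221, -0.4957],
 [-0.4957, 0.8147]].

Step 4 — quadratic form (x̄ - mu_0)^T · S^{-1} · (x̄ - mu_0):
  S^{-1} · (x̄ - mu_0) = (-1.5902, 2.8908),
  (x̄ - mu_0)^T · [...] = (1.4)·(-1.5902) + (4.4)·(2.8908) = 10.4933.

Step 5 — scale by n: T² = 5 · 10.4933 = 52.4663.

T² ≈ 52.4663


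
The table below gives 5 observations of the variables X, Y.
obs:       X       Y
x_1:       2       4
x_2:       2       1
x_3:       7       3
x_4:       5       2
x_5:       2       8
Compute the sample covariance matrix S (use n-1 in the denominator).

Step 1 — column means:
  mean(X) = (2 + 2 + 7 + 5 + 2) / 5 = 18/5 = 3.6
  mean(Y) = (4 + 1 + 3 + 2 + 8) / 5 = 18/5 = 3.6

Step 2 — sample covariance S[i,j] = (1/(n-1)) · Σ_k (x_{k,i} - mean_i) · (x_{k,j} - mean_j), with n-1 = 4.
  S[X,X] = ((-1.6)·(-1.6) + (-1.6)·(-1.6) + (3.4)·(3.4) + (1.4)·(1.4) + (-1.6)·(-1.6)) / 4 = 21.2/4 = 5.3
  S[X,Y] = ((-1.6)·(0.4) + (-1.6)·(-2.6) + (3.4)·(-0.6) + (1.4)·(-1.6) + (-1.6)·(4.4)) / 4 = -7.8/4 = -1.95
  S[Y,Y] = ((0.4)·(0.4) + (-2.6)·(-2.6) + (-0.6)·(-0.6) + (-1.6)·(-1.6) + (4.4)·(4.4)) / 4 = 29.2/4 = 7.3

S is symmetric (S[j,i] = S[i,j]). Assembling:

S = [[5.3, -1.95],
 [-1.95, 7.3]]


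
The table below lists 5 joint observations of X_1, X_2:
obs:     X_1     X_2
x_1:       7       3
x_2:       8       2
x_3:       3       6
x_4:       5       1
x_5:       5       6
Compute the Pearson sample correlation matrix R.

Step 1 — column means:
  mean(X_1) = (7 + 8 + 3 + 5 + 5) / 5 = 28/5 = 5.6
  mean(X_2) = (3 + 2 + 6 + 1 + 6) / 5 = 18/5 = 3.6

Step 2 — sample variances and covariances s[i,j] = (1/(n-1)) · Σ_k (x_{k,i} - mean_i) · (x_{k,j} - mean_j), with n-1 = 4:
  s[X_1,X_1] = ((1.4)·(1.4) + (2.4)·(2.4) + (-2.6)·(-2.6) + (-0.6)·(-0.6) + (-0.6)·(-0.6)) / 4 = 15.2/4 = 3.8
  s[X_1,X_2] = ((1.4)·(-0.6) + (2.4)·(-1.6) + (-2.6)·(2.4) + (-0.6)·(-2.6) + (-0.6)·(2.4)) / 4 = -10.8/4 = -2.7
  s[X_2,X_2] = ((-0.6)·(-0.6) + (-1.6)·(-1.6) + (2.4)·(2.4) + (-2.6)·(-2.6) + (2.4)·(2.4)) / 4 = 21.2/4 = 5.3
  Sample standard deviations s_i = √(s[i,i]):
  s(X_1) = √(3.8) = 1.9494
  s(X_2) = √(5.3) = 2.3022

Step 3 — r_{ij} = s_{ij} / (s_i · s_j):
  r[X_1,X_1] = 1 (diagonal).
  r[X_1,X_2] = -2.7 / (1.9494 · 2.3022) = -2.7 / 4.4878 = -0.6016
  r[X_2,X_2] = 1 (diagonal).

R is symmetric with unit diagonal. Assembling:

R = [[1, -0.6016],
 [-0.6016, 1]]


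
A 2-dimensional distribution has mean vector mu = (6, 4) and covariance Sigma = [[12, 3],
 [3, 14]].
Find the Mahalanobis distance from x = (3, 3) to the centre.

Step 1 — centre the observation: (x - mu) = (-3, -1).

Step 2 — invert Sigma. det(Sigma) = 12·14 - (3)² = 159.
  Sigma^{-1} = (1/det) · [[d, -b], [-b, a]] = [[0.0881, -0.0189],
 [-0.0189, 0.0755]].

Step 3 — form the quadratic (x - mu)^T · Sigma^{-1} · (x - mu):
  Sigma^{-1} · (x - mu) = (-0.2453, -0.0189).
  (x - mu)^T · [Sigma^{-1} · (x - mu)] = (-3)·(-0.2453) + (-1)·(-0.0189) = 0.7547.

Step 4 — take square root: d = √(0.7547) ≈ 0.8687.

d(x, mu) = √(0.7547) ≈ 0.8687


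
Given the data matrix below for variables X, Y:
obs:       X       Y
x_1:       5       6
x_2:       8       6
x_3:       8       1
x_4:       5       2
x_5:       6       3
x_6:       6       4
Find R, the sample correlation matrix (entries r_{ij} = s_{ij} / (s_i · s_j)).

Step 1 — column means:
  mean(X) = (5 + 8 + 8 + 5 + 6 + 6) / 6 = 38/6 = 6.3333
  mean(Y) = (6 + 6 + 1 + 2 + 3 + 4) / 6 = 22/6 = 3.6667

Step 2 — sample variances and covariances s[i,j] = (1/(n-1)) · Σ_k (x_{k,i} - mean_i) · (x_{k,j} - mean_j), with n-1 = 5:
  s[X,X] = ((-1.3333)·(-1.3333) + (1.6667)·(1.6667) + (1.6667)·(1.6667) + (-1.3333)·(-1.3333) + (-0.3333)·(-0.3333) + (-0.3333)·(-0.3333)) / 5 = 9.3333/5 = 1.8667
  s[X,Y] = ((-1.3333)·(2.3333) + (1.6667)·(2.3333) + (1.6667)·(-2.6667) + (-1.3333)·(-1.6667) + (-0.3333)·(-0.6667) + (-0.3333)·(0.3333)) / 5 = -1.3333/5 = -0.2667
  s[Y,Y] = ((2.3333)·(2.3333) + (2.3333)·(2.3333) + (-2.6667)·(-2.6667) + (-1.6667)·(-1.6667) + (-0.6667)·(-0.6667) + (0.3333)·(0.3333)) / 5 = 21.3333/5 = 4.2667
  Sample standard deviations s_i = √(s[i,i]):
  s(X) = √(1.8667) = 1.3663
  s(Y) = √(4.2667) = 2.0656

Step 3 — r_{ij} = s_{ij} / (s_i · s_j):
  r[X,X] = 1 (diagonal).
  r[X,Y] = -0.2667 / (1.3663 · 2.0656) = -0.2667 / 2.8221 = -0.0945
  r[Y,Y] = 1 (diagonal).

R is symmetric with unit diagonal. Assembling:

R = [[1, -0.0945],
 [-0.0945, 1]]


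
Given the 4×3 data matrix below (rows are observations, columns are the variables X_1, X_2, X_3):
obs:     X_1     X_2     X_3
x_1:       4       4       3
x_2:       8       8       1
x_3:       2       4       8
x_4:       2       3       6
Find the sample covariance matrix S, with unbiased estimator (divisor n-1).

Step 1 — column means:
  mean(X_1) = (4 + 8 + 2 + 2) / 4 = 16/4 = 4
  mean(X_2) = (4 + 8 + 4 + 3) / 4 = 19/4 = 4.75
  mean(X_3) = (3 + 1 + 8 + 6) / 4 = 18/4 = 4.5

Step 2 — sample covariance S[i,j] = (1/(n-1)) · Σ_k (x_{k,i} - mean_i) · (x_{k,j} - mean_j), with n-1 = 3.
  S[X_1,X_1] = ((0)·(0) + (4)·(4) + (-2)·(-2) + (-2)·(-2)) / 3 = 24/3 = 8
  S[X_1,X_2] = ((0)·(-0.75) + (4)·(3.25) + (-2)·(-0.75) + (-2)·(-1.75)) / 3 = 18/3 = 6
  S[X_1,X_3] = ((0)·(-1.5) + (4)·(-3.5) + (-2)·(3.5) + (-2)·(1.5)) / 3 = -24/3 = -8
  S[X_2,X_2] = ((-0.75)·(-0.75) + (3.25)·(3.25) + (-0.75)·(-0.75) + (-1.75)·(-1.75)) / 3 = 14.75/3 = 4.9167
  S[X_2,X_3] = ((-0.75)·(-1.5) + (3.25)·(-3.5) + (-0.75)·(3.5) + (-1.75)·(1.5)) / 3 = -15.5/3 = -5.1667
  S[X_3,X_3] = ((-1.5)·(-1.5) + (-3.5)·(-3.5) + (3.5)·(3.5) + (1.5)·(1.5)) / 3 = 29/3 = 9.6667

S is symmetric (S[j,i] = S[i,j]). Assembling:

S = [[8, 6, -8],
 [6, 4.9167, -5.1667],
 [-8, -5.1667, 9.6667]]


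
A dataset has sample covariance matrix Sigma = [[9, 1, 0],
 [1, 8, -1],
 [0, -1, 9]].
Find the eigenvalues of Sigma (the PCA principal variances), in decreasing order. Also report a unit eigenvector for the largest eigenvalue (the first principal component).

Step 1 — characteristic polynomial p(λ) = det(λI - Sigma) = λ³ - tr·λ² + c_1·λ - det, where tr = trace, c_1 = sum of the principal 2×2 minors, det = det(Sigma):
  tr = 9 + 8 + 9 = 26,
  c_1 = (9·8 - (1)²) + (9·9 - (0)²) + (8·9 - (-1)²) = 71 + 81 + 71 = 223,
  det = 9·(8·9 - (-1)²) - (1)·((1)·9 - (-1)·(0)) + (0)·((1)·(-1) - 8·(0)) = 9·(71) - (1)·(9) + (0)·(-1) = 630.
  So p(λ) = λ³ - 26λ² + 223λ - 630.
Step 2 — look for an integer root (rational root theorem: any rational root is an integer divisor of 630). Testing λ = 7:
  p(7) = 343 - 1274 + 1561 - 630 = 0  ✓
  Dividing out (λ - 7): p(λ) = (λ - 7)(λ² - 19λ + 90).
Step 3 — remaining eigenvalues from the quadratic λ² - 19λ + 90 = 0:
  Δ = 19² - 4·90 = 361 - 360 = 1,  λ = (19 ± √1)/2 = (19 ± 1)/2 = 10 or 9.
  Sorted: λ_1 = 10,  λ_2 = 9,  λ_3 = 7  (check: sum = 26 = tr ✓).

Step 4 — unit eigenvector for λ_1 = 10: v spans the null space of (Sigma - λ_1 I), whose rows are
  r_1 = (-1, 1, 0),  r_2 = (1, -2, -1),  r_3 = (0, -1, -1).
  v is orthogonal to every row, so take v ∝ r_1 × r_2 = ((1)·(-1) - (0)·(-2), (0)·(1) - (-1)·(-1), (-1)·(-2) - (1)·(1)) = (-1, -1, 1).
  Rescale (multiply by -1 so the first nonzero entry is positive): u = (1, 1, -1).
  ||u|| = √((1)² + (1)² + (-1)²) = √(3) ≈ 1.7321,  v_1 = u/||u|| ≈ (0.5774, 0.5774, -0.5774) (||v_1|| = 1).

λ_1 = 10,  λ_2 = 9,  λ_3 = 7;  v_1 ≈ (0.5774, 0.5774, -0.5774)


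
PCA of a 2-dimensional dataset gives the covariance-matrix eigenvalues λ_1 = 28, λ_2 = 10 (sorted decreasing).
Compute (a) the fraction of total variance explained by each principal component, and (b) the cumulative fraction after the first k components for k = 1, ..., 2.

Step 1 — total variance = trace(Sigma) = Σ λ_i = 28 + 10 = 38.

Step 2 — fraction explained by component i = λ_i / Σ λ:
  PC1: 28/38 = 0.7368
  PC2: 10/38 = 0.2632

Step 3 — cumulative fraction after k components = (λ_1 + ... + λ_k) / Σ λ:
  k = 1: 28/38 = 0.7368
  k = 2: (28 + 10)/38 = 38/38 = 1

Summary (fraction, with percent):

explained: PC1 0.7368 (73.68%), PC2 0.2632 (26.32%);  cumulative: 0.7368, 1


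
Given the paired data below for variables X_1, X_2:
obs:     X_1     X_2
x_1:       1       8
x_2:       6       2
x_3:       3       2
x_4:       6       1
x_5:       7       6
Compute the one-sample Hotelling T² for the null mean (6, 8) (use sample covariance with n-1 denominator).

Step 1 — sample mean vector:
  mean(X_1) = (1 + 6 + 3 + 6 + 7) / 5 = 23/5 = 4.6
  mean(X_2) = (8 + 2 + 2 + 1 + 6) / 5 = 19/5 = 3.8
  x̄ = (4.6, 3.8),  deviation x̄ - mu_0 = (4.6, 3.8) - (6, 8) = (-1.4, -4.2).

Step 2 — sample covariance matrix, S[i,j] = (1/(n-1)) · Σ_k (x_{k,i} - mean_i) · (x_{k,j} - mean_j), divisor n-1 = 4:
  S[X_1,X_1] = ((-3.6)·(-3.6) + (1.4)·(1.4) + (-1.6)·(-1.6) + (1.4)·(1.4) + (2.4)·(2.4)) / 4 = 25.2/4 = 6.3
  S[X_1,X_2] = ((-3.6)·(4.2) + (1.4)·(-1.8) + (-1.6)·(-1.8) + (1.4)·(-2.8) + (2.4)·(2.2)) / 4 = -13.4/4 = -3.35
  S[X_2,X_2] = ((4.2)·(4.2) + (-1.8)·(-1.8) + (-1.8)·(-1.8) + (-2.8)·(-2.8) + (2.2)·(2.2)) / 4 = 36.8/4 = 9.2
  S = [[6.3, -3.35],
 [-3.35, 9.2]].

Step 3 — invert S. det(S) = 6.3·9.2 - (-3.35)² = 46.7375.
  S^{-1} = (1/det) · [[d, -b], [-b, a]] = [[0.1968, 0.0717],
 [0.0717, 0.1348]].

Step 4 — quadratic form (x̄ - mu_0)^T · S^{-1} · (x̄ - mu_0):
  S^{-1} · (x̄ - mu_0) = (-0.5766, -0.6665),
  (x̄ - mu_0)^T · [...] = (-1.4)·(-0.5766) + (-4.2)·(-0.6665) = 3.6065.

Step 5 — scale by n: T² = 5 · 3.6065 = 18.0326.

T² ≈ 18.0326


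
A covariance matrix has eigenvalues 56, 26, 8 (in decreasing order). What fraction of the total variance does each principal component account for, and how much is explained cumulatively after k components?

Step 1 — total variance = trace(Sigma) = Σ λ_i = 56 + 26 + 8 = 90.

Step 2 — fraction explained by component i = λ_i / Σ λ:
  PC1: 56/90 = 0.6222
  PC2: 26/90 = 0.2889
  PC3: 8/90 = 0.0889

Step 3 — cumulative fraction after k components = (λ_1 + ... + λ_k) / Σ λ:
  k = 1: 56/90 = 0.6222
  k = 2: (56 + 26)/90 = 82/90 = 0.9111
  k = 3: (56 + 26 + 8)/90 = 90/90 = 1

Summary (fraction, with percent):

explained: PC1 0.6222 (62.22%), PC2 0.2889 (28.89%), PC3 0.0889 (8.89%);  cumulative: 0.6222, 0.9111, 1


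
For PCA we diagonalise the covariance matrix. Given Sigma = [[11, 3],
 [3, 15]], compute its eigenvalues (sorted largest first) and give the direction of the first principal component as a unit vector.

Step 1 — characteristic polynomial of 2×2 Sigma:
  det(Sigma - λI) = λ² - trace · λ + det = 0.
  trace = 11 + 15 = 26, det = 11·15 - (3)² = 156.
Step 2 — discriminant:
  Δ = trace² - 4·det = 676 - 624 = 52.
Step 3 — eigenvalues:
  λ = (trace ± √Δ)/2 = (26 ± 7.2111)/2,
  λ_1 = 16.6056,  λ_2 = 9.3944.

Step 4 — unit eigenvector for λ_1: solve (Sigma - λ_1 I)v = 0. First row:
  (11 - 16.6056)·v_x + (3)·v_y = 0, i.e. (-5.6056)·v_x + (3)·v_y = 0,
  so v ∝ (b, λ_1 - a) = (3, 5.6056) = u.
  ||u|| = √((3)² + (5.6056)²) = √(40.4222) ≈ 6.3578,
  v_1 = u/||u|| ≈ (0.4719, 0.8817) (||v_1|| = 1).

λ_1 = 16.6056,  λ_2 = 9.3944;  v_1 ≈ (0.4719, 0.8817)


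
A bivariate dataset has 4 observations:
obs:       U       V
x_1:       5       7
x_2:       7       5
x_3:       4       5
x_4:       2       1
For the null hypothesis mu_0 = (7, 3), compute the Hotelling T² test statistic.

Step 1 — sample mean vector:
  mean(U) = (5 + 7 + 4 + 2) / 4 = 18/4 = 4.5
  mean(V) = (7 + 5 + 5 + 1) / 4 = 18/4 = 4.5
  x̄ = (4.5, 4.5),  deviation x̄ - mu_0 = (4.5, 4.5) - (7, 3) = (-2.5, 1.5).

Step 2 — sample covariance matrix, S[i,j] = (1/(n-1)) · Σ_k (x_{k,i} - mean_i) · (x_{k,j} - mean_j), divisor n-1 = 3:
  S[U,U] = ((0.5)·(0.5) + (2.5)·(2.5) + (-0.5)·(-0.5) + (-2.5)·(-2.5)) / 3 = 13/3 = 4.3333
  S[U,V] = ((0.5)·(2.5) + (2.5)·(0.5) + (-0.5)·(0.5) + (-2.5)·(-3.5)) / 3 = 11/3 = 3.6667
  S[V,V] = ((2.5)·(2.5) + (0.5)·(0.5) + (0.5)·(0.5) + (-3.5)·(-3.5)) / 3 = 19/3 = 6.3333
  S = [[4.3333, 3.6667],
 [3.6667, 6.3333]].

Step 3 — invert S. det(S) = 4.3333·6.3333 - (3.6667)² = 14.
  S^{-1} = (1/det) · [[d, -b], [-b, a]] = [[0.4524, -0.2619],
 [-0.2619, 0.3095]].

Step 4 — quadratic form (x̄ - mu_0)^T · S^{-1} · (x̄ - mu_0):
  S^{-1} · (x̄ - mu_0) = (-1.5238, 1.119),
  (x̄ - mu_0)^T · [...] = (-2.5)·(-1.5238) + (1.5)·(1.119) = 5.4881.

Step 5 — scale by n: T² = 4 · 5.4881 = 21.9524.

T² ≈ 21.9524


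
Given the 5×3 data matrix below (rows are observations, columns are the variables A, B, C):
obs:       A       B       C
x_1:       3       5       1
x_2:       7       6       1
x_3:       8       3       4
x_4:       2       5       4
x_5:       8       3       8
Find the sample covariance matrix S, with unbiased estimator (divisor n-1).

Step 1 — column means:
  mean(A) = (3 + 7 + 8 + 2 + 8) / 5 = 28/5 = 5.6
  mean(B) = (5 + 6 + 3 + 5 + 3) / 5 = 22/5 = 4.4
  mean(C) = (1 + 1 + 4 + 4 + 8) / 5 = 18/5 = 3.6

Step 2 — sample covariance S[i,j] = (1/(n-1)) · Σ_k (x_{k,i} - mean_i) · (x_{k,j} - mean_j), with n-1 = 4.
  S[A,A] = ((-2.6)·(-2.6) + (1.4)·(1.4) + (2.4)·(2.4) + (-3.6)·(-3.6) + (2.4)·(2.4)) / 4 = 33.2/4 = 8.3
  S[A,B] = ((-2.6)·(0.6) + (1.4)·(1.6) + (2.4)·(-1.4) + (-3.6)·(0.6) + (2.4)·(-1.4)) / 4 = -8.2/4 = -2.05
  S[A,C] = ((-2.6)·(-2.6) + (1.4)·(-2.6) + (2.4)·(0.4) + (-3.6)·(0.4) + (2.4)·(4.4)) / 4 = 13.2/4 = 3.3
  S[B,B] = ((0.6)·(0.6) + (1.6)·(1.6) + (-1.4)·(-1.4) + (0.6)·(0.6) + (-1.4)·(-1.4)) / 4 = 7.2/4 = 1.8
  S[B,C] = ((0.6)·(-2.6) + (1.6)·(-2.6) + (-1.4)·(0.4) + (0.6)·(0.4) + (-1.4)·(4.4)) / 4 = -12.2/4 = -3.05
  S[C,C] = ((-2.6)·(-2.6) + (-2.6)·(-2.6) + (0.4)·(0.4) + (0.4)·(0.4) + (4.4)·(4.4)) / 4 = 33.2/4 = 8.3

S is symmetric (S[j,i] = S[i,j]). Assembling:

S = [[8.3, -2.05, 3.3],
 [-2.05, 1.8, -3.05],
 [3.3, -3.05, 8.3]]


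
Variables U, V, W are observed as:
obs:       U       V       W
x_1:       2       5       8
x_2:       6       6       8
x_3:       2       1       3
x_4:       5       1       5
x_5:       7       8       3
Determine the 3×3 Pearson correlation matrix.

Step 1 — column means:
  mean(U) = (2 + 6 + 2 + 5 + 7) / 5 = 22/5 = 4.4
  mean(V) = (5 + 6 + 1 + 1 + 8) / 5 = 21/5 = 4.2
  mean(W) = (8 + 8 + 3 + 5 + 3) / 5 = 27/5 = 5.4

Step 2 — sample variances and covariances s[i,j] = (1/(n-1)) · Σ_k (x_{k,i} - mean_i) · (x_{k,j} - mean_j), with n-1 = 4:
  s[U,U] = ((-2.4)·(-2.4) + (1.6)·(1.6) + (-2.4)·(-2.4) + (0.6)·(0.6) + (2.6)·(2.6)) / 4 = 21.2/4 = 5.3
  s[U,V] = ((-2.4)·(0.8) + (1.6)·(1.8) + (-2.4)·(-3.2) + (0.6)·(-3.2) + (2.6)·(3.8)) / 4 = 16.6/4 = 4.15
  s[U,W] = ((-2.4)·(2.6) + (1.6)·(2.6) + (-2.4)·(-2.4) + (0.6)·(-0.4) + (2.6)·(-2.4)) / 4 = -2.8/4 = -0.7
  s[V,V] = ((0.8)·(0.8) + (1.8)·(1.8) + (-3.2)·(-3.2) + (-3.2)·(-3.2) + (3.8)·(3.8)) / 4 = 38.8/4 = 9.7
  s[V,W] = ((0.8)·(2.6) + (1.8)·(2.6) + (-3.2)·(-2.4) + (-3.2)·(-0.4) + (3.8)·(-2.4)) / 4 = 6.6/4 = 1.65
  s[W,W] = ((2.6)·(2.6) + (2.6)·(2.6) + (-2.4)·(-2.4) + (-0.4)·(-0.4) + (-2.4)·(-2.4)) / 4 = 25.2/4 = 6.3
  Sample standard deviations s_i = √(s[i,i]):
  s(U) = √(5.3) = 2.3022
  s(V) = √(9.7) = 3.1145
  s(W) = √(6.3) = 2.51

Step 3 — r_{ij} = s_{ij} / (s_i · s_j):
  r[U,U] = 1 (diagonal).
  r[U,V] = 4.15 / (2.3022 · 3.1145) = 4.15 / 7.1701 = 0.5788
  r[U,W] = -0.7 / (2.3022 · 2.51) = -0.7 / 5.7784 = -0.1211
  r[V,V] = 1 (diagonal).
  r[V,W] = 1.65 / (3.1145 · 2.51) = 1.65 / 7.8173 = 0.2111
  r[W,W] = 1 (diagonal).

R is symmetric with unit diagonal. Assembling:

R = [[1, 0.5788, -0.1211],
 [0.5788, 1, 0.2111],
 [-0.1211, 0.2111, 1]]
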